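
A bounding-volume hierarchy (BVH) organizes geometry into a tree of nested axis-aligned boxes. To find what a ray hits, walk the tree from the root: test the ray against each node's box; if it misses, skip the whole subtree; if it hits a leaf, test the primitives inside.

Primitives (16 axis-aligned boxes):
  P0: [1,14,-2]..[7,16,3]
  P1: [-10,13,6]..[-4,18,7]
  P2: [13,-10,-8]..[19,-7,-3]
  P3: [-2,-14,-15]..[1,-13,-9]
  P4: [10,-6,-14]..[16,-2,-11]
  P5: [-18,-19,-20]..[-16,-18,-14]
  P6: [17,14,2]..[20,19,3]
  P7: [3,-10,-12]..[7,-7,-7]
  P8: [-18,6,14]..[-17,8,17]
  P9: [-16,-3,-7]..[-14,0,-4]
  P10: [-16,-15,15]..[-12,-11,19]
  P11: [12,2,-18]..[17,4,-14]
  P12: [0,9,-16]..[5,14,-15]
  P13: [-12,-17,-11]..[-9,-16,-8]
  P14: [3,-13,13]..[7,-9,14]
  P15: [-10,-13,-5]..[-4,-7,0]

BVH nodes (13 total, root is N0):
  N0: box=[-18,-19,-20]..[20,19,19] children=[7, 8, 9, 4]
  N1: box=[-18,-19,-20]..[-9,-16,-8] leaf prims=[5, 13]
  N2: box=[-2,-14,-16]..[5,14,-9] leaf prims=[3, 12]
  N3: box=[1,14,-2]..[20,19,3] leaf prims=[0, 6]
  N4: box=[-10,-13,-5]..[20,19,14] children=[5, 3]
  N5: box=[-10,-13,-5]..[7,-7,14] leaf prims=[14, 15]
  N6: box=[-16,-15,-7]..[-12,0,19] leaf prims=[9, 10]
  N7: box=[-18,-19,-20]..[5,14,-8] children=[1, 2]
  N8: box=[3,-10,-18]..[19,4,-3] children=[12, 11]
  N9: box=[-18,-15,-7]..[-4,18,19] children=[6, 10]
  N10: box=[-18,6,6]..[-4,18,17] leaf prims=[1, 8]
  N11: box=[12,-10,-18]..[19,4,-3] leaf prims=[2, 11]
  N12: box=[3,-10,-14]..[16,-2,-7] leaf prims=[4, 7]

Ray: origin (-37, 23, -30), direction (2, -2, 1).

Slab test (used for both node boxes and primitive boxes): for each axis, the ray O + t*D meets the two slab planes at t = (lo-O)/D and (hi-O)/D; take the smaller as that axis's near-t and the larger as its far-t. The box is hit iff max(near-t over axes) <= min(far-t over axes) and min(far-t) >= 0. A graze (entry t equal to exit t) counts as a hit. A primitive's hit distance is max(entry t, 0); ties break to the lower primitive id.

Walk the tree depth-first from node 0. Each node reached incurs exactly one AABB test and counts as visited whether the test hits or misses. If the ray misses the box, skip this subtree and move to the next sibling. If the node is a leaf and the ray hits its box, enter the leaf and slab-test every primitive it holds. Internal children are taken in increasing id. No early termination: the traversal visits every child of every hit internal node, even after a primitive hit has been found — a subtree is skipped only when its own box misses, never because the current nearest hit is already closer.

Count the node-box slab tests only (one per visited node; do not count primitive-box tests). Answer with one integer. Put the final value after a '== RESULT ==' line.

Walk:
N0 x:[19/2,57/2] y:[2,21] z:[10,49] -> hit [10,21], descend [4, 7, 8, 9]
  N4 x:[27/2,57/2] y:[2,18] z:[25,44] -> miss, prune
  N7 x:[19/2,21] y:[9/2,21] z:[10,22] -> hit [10,21], descend [1, 2]
    N1 x:[19/2,14] y:[39/2,21] z:[10,22] -> miss, prune
    N2 x:[35/2,21] y:[9/2,37/2] z:[14,21] -> hit [35/2,37/2] leaf, test {P3@t=18, P12(miss)}
  N8 x:[20,28] y:[19/2,33/2] z:[12,27] -> miss, prune
  N9 x:[19/2,33/2] y:[5/2,19] z:[23,49] -> miss, prune

Visited [0, 4, 7, 1, 2, 8, 9]. Tests: 7 box, 1 leaf. Nearest: P3.

== RESULT ==
7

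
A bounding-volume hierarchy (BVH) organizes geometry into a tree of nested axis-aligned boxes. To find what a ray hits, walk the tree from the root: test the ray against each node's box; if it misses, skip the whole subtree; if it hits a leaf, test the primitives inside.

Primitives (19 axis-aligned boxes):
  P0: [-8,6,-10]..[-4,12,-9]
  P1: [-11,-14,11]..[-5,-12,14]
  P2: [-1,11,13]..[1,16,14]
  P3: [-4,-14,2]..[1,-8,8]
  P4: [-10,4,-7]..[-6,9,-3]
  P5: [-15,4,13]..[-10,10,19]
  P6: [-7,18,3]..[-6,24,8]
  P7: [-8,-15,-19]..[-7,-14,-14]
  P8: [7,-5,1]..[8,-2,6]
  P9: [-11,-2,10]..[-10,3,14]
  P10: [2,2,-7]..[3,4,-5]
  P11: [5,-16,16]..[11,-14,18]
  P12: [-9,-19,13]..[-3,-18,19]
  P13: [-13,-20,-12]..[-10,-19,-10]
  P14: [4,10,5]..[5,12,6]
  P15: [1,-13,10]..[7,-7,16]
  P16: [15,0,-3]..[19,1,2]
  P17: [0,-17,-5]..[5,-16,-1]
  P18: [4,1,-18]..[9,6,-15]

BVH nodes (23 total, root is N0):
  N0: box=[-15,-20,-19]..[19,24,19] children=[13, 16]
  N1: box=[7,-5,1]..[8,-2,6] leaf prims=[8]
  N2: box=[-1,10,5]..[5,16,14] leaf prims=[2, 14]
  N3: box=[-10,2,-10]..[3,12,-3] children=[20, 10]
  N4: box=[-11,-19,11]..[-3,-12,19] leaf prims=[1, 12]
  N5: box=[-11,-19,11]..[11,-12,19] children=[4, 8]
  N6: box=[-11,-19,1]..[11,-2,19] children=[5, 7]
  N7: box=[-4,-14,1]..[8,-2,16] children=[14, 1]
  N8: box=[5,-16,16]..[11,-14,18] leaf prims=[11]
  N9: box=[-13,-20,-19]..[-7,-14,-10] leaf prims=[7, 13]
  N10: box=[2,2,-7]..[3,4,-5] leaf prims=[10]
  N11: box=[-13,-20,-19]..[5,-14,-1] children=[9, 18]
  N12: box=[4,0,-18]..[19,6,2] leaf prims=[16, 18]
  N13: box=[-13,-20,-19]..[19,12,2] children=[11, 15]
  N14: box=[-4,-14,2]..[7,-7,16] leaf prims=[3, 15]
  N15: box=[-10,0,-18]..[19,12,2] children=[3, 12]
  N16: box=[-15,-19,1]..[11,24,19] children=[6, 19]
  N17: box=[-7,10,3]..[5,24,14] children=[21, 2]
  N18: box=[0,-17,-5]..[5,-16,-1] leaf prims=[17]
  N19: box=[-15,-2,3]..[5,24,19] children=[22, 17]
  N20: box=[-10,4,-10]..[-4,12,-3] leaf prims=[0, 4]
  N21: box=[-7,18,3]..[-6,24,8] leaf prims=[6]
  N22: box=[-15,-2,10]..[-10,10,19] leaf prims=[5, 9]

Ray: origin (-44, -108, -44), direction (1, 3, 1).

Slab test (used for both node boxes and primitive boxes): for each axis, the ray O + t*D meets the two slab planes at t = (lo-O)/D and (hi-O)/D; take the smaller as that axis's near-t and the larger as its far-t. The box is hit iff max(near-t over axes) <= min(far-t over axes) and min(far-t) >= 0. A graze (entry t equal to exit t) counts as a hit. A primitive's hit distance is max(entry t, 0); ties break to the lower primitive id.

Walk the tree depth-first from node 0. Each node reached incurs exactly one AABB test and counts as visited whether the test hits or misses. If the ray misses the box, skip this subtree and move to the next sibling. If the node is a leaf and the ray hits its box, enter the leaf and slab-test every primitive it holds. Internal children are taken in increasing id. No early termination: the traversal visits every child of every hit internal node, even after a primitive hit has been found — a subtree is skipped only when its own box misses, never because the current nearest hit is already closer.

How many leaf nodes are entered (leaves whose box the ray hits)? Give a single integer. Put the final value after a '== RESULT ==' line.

Traverse from the root:
N0 x:[29,63] y:[88/3,44] z:[25,63] -> hit [88/3,44], descend [13, 16]
  N13 x:[31,63] y:[88/3,40] z:[25,46] -> hit [31,40], descend [11, 15]
    N11 x:[31,49] y:[88/3,94/3] z:[25,43] -> hit [31,94/3], descend [9, 18]
      N9 x:[31,37] y:[88/3,94/3] z:[25,34] -> hit [31,94/3] leaf, test {P7(miss), P13(miss)}
      N18 x:[44,49] y:[91/3,92/3] z:[39,43] -> miss, prune
    N15 x:[34,63] y:[36,40] z:[26,46] -> hit [36,40], descend [3, 12]
      N3 x:[34,47] y:[110/3,40] z:[34,41] -> hit [110/3,40], descend [10, 20]
        N10 x:[46,47] y:[110/3,112/3] z:[37,39] -> miss, prune
        N20 x:[34,40] y:[112/3,40] z:[34,41] -> hit [112/3,40] leaf, test {P0(miss), P4@t=112/3}
      N12 x:[48,63] y:[36,38] z:[26,46] -> miss, prune
  N16 x:[29,55] y:[89/3,44] z:[45,63] -> miss, prune

Visited [0, 13, 11, 9, 18, 15, 3, 10, 20, 12, 16]. Tests: 11 box, 2 leaf. Nearest: P4.

== RESULT ==
2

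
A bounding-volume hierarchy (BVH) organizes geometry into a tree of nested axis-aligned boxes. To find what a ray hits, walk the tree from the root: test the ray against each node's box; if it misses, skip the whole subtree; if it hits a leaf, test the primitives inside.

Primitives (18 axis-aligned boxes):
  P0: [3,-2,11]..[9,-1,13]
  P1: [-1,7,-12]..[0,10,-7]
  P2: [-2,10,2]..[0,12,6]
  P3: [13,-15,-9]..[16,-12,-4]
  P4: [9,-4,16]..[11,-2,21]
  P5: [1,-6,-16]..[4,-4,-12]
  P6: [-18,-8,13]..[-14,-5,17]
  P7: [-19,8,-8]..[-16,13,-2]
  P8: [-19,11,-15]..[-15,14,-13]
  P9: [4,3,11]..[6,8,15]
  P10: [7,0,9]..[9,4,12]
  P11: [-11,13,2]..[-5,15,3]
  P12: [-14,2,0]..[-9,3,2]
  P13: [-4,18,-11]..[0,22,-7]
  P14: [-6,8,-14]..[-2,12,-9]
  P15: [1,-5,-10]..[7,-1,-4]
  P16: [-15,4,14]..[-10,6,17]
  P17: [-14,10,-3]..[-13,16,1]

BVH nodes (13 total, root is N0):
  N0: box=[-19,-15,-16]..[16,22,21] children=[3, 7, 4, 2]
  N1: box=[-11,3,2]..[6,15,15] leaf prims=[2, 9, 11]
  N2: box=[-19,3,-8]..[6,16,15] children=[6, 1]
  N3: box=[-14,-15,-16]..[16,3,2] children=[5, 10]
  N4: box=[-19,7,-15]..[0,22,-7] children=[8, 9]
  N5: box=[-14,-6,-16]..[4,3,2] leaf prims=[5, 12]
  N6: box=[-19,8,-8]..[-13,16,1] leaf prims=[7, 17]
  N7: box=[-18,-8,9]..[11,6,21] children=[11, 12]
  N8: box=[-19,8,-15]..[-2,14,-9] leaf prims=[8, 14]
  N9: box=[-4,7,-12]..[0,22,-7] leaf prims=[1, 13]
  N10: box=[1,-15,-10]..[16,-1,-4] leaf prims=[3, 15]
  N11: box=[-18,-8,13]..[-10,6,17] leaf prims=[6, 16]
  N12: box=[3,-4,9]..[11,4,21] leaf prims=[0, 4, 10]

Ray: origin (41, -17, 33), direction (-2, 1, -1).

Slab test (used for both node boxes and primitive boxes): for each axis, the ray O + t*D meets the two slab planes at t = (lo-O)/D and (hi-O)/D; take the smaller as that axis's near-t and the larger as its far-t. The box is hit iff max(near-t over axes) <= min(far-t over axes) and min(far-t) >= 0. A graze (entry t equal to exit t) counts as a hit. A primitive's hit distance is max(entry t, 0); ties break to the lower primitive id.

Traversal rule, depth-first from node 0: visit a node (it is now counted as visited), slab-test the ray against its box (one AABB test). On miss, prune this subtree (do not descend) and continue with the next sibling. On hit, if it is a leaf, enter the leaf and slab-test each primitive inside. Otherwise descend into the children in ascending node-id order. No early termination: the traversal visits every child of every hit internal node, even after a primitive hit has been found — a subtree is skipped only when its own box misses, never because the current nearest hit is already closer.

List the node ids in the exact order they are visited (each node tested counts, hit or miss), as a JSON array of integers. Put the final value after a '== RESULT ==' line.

Walk:
N0 x:[25/2,30] y:[2,39] z:[12,49] -> hit [25/2,30], descend [2, 3, 4, 7]
  N2 x:[35/2,30] y:[20,33] z:[18,41] -> hit [20,30], descend [1, 6]
    N1 x:[35/2,26] y:[20,32] z:[18,31] -> hit [20,26] leaf, test {P2(miss), P9(miss), P11(miss)}
    N6 x:[27,30] y:[25,33] z:[32,41] -> miss, prune
  N3 x:[25/2,55/2] y:[2,20] z:[31,49] -> miss, prune
  N4 x:[41/2,30] y:[24,39] z:[40,48] -> miss, prune
  N7 x:[15,59/2] y:[9,23] z:[12,24] -> hit [15,23], descend [11, 12]
    N11 x:[51/2,59/2] y:[9,23] z:[16,20] -> miss, prune
    N12 x:[15,19] y:[13,21] z:[12,24] -> hit [15,19] leaf, test {P0(miss), P4@t=15, P10(miss)}

Summary -> nodes [0, 2, 1, 6, 3, 4, 7, 11, 12]; box-tests=9; leaf-entries=2; first=P4

== RESULT ==
[0, 2, 1, 6, 3, 4, 7, 11, 12]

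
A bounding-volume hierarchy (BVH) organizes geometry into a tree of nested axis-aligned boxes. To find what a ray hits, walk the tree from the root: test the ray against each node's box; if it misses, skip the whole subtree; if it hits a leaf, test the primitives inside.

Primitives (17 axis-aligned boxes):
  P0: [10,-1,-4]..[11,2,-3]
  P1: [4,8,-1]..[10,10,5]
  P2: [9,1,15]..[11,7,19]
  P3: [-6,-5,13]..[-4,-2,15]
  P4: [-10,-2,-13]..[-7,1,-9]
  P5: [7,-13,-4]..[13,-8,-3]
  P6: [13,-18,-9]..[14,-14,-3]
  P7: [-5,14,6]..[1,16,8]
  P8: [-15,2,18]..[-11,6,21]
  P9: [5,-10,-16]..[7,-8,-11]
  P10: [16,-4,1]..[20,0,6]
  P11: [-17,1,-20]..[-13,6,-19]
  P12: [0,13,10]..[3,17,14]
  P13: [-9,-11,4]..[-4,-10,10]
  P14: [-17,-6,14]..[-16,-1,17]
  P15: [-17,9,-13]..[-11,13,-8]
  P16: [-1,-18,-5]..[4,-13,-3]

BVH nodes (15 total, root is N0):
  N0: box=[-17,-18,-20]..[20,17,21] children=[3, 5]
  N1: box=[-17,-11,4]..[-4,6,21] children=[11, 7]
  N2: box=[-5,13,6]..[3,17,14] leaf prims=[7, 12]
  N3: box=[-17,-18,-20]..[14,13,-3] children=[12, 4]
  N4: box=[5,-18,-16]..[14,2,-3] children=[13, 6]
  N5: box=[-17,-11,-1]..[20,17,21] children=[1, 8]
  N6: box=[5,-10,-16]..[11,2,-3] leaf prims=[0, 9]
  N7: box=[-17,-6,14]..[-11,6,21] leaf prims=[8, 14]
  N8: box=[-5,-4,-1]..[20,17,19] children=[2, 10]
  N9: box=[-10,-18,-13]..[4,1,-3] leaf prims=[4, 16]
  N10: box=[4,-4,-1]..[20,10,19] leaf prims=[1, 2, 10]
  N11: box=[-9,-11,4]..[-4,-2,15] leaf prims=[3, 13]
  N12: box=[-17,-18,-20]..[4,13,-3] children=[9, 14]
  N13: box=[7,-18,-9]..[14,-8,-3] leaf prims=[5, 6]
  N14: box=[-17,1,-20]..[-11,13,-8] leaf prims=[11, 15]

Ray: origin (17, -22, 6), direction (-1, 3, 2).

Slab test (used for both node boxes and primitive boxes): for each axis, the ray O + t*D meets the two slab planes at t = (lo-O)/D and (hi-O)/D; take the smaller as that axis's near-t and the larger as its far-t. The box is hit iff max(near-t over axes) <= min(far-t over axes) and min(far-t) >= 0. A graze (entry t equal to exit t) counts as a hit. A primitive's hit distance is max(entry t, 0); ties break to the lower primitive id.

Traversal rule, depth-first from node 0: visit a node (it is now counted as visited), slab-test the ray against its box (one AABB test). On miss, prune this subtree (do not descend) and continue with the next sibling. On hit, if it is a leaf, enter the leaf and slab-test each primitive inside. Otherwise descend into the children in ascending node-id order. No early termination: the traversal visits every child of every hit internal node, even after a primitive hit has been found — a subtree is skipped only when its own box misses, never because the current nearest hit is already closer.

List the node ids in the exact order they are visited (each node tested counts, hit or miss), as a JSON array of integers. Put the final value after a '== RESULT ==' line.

Traverse from the root:
N0 x:[-3,34] y:[4/3,13] z:[-13,15/2] -> hit [4/3,15/2], descend [3, 5]
  N3 x:[3,34] y:[4/3,35/3] z:[-13,-9/2] -> miss, prune
  N5 x:[-3,34] y:[11/3,13] z:[-7/2,15/2] -> hit [11/3,15/2], descend [1, 8]
    N1 x:[21,34] y:[11/3,28/3] z:[-1,15/2] -> miss, prune
    N8 x:[-3,22] y:[6,13] z:[-7/2,13/2] -> hit [6,13/2], descend [2, 10]
      N2 x:[14,22] y:[35/3,13] z:[0,4] -> miss, prune
      N10 x:[-3,13] y:[6,32/3] z:[-7/2,13/2] -> hit [6,13/2] leaf, test {P1(miss), P2(miss), P10(miss)}

Visited [0, 3, 5, 1, 8, 2, 10]. Tests: 7 box, 1 leaf. Nearest: miss.

== RESULT ==
[0, 3, 5, 1, 8, 2, 10]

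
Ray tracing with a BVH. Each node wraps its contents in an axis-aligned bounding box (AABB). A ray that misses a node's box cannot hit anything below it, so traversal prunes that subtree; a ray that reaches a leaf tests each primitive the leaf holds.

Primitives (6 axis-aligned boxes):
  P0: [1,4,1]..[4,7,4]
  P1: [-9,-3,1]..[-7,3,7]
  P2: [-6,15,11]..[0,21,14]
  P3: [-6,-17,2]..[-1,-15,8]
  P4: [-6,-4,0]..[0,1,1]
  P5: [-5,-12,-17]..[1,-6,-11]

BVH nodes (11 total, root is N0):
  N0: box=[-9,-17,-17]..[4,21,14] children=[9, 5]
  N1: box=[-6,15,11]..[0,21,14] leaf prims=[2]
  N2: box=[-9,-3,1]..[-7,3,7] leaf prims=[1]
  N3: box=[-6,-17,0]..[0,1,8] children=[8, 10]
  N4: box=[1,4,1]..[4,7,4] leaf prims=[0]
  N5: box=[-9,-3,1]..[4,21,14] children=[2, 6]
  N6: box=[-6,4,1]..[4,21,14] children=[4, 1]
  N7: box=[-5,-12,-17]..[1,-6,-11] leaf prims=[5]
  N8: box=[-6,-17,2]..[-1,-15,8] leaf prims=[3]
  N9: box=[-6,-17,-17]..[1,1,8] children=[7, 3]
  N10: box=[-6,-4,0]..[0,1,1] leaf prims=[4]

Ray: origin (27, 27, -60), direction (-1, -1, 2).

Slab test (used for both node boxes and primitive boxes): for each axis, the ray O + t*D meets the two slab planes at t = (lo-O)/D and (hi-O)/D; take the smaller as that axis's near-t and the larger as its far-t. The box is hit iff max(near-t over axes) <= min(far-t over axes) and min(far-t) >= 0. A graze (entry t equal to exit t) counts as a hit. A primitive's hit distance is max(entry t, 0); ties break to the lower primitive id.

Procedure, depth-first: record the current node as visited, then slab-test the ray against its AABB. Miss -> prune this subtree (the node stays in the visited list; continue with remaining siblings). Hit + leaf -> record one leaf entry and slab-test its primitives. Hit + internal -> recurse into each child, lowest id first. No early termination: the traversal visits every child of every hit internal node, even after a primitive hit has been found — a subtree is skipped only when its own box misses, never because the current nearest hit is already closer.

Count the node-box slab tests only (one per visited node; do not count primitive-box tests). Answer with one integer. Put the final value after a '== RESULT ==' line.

Walk:
N0 x:[23,36] y:[6,44] z:[43/2,37] -> hit [23,36], descend [5, 9]
  N5 x:[23,36] y:[6,30] z:[61/2,37] -> miss, prune
  N9 x:[26,33] y:[26,44] z:[43/2,34] -> hit [26,33], descend [3, 7]
    N3 x:[27,33] y:[26,44] z:[30,34] -> hit [30,33], descend [8, 10]
      N8 x:[28,33] y:[42,44] z:[31,34] -> miss, prune
      N10 x:[27,33] y:[26,31] z:[30,61/2] -> hit [30,61/2] leaf, test {P4@t=30}
    N7 x:[26,32] y:[33,39] z:[43/2,49/2] -> miss, prune

Visited [0, 5, 9, 3, 8, 10, 7]. Tests: 7 box, 1 leaf. Nearest: P4.

== RESULT ==
7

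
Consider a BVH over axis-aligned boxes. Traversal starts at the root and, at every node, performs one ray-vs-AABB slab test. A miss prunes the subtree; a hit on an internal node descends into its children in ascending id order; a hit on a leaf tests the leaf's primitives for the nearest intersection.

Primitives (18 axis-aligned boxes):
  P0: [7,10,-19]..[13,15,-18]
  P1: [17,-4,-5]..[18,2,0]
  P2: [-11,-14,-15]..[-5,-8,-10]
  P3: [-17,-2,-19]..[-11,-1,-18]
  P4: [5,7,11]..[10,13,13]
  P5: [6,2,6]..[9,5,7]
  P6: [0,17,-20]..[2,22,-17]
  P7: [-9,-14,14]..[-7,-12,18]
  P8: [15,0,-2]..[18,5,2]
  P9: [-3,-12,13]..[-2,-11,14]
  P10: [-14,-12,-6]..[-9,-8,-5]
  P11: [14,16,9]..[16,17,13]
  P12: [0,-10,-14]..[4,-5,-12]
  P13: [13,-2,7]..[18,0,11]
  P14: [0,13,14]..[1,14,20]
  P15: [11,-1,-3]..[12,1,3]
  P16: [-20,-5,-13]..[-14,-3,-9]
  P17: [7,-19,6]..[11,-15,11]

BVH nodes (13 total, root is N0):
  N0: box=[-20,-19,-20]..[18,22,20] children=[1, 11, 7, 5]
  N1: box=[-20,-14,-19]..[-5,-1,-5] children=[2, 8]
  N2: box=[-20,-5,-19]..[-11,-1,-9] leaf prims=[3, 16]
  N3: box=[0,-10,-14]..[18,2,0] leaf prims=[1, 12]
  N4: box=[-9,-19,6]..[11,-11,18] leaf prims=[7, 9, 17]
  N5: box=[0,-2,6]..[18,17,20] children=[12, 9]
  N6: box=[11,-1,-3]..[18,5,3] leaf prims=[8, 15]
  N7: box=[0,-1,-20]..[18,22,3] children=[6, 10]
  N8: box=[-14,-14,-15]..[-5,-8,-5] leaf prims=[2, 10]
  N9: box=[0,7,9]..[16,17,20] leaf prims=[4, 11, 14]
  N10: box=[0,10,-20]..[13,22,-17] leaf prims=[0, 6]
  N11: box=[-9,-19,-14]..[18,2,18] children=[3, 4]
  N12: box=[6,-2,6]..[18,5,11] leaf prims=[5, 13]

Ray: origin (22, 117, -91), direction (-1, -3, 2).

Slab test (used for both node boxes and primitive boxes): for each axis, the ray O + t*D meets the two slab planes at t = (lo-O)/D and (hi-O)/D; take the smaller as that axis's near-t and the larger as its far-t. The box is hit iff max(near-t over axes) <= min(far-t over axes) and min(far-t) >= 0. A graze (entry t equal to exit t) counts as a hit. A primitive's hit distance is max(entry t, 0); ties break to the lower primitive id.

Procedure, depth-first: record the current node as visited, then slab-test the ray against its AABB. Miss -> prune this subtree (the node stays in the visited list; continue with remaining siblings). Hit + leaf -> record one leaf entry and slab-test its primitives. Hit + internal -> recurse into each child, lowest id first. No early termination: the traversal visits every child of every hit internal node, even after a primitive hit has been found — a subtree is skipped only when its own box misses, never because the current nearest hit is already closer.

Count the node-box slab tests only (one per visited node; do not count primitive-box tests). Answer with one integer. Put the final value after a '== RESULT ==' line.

Walk:
N0 x:[4,42] y:[95/3,136/3] z:[71/2,111/2] -> hit [71/2,42], descend [1, 5, 7, 11]
  N1 x:[27,42] y:[118/3,131/3] z:[36,43] -> hit [118/3,42], descend [2, 8]
    N2 x:[33,42] y:[118/3,122/3] z:[36,41] -> hit [118/3,122/3] leaf, test {P3(miss), P16@t=40}
    N8 x:[27,36] y:[125/3,131/3] z:[38,43] -> miss, prune
  N5 x:[4,22] y:[100/3,119/3] z:[97/2,111/2] -> miss, prune
  N7 x:[4,22] y:[95/3,118/3] z:[71/2,47] -> miss, prune
  N11 x:[4,31] y:[115/3,136/3] z:[77/2,109/2] -> miss, prune

7 AABB tests over nodes [0, 1, 2, 8, 5, 7, 11]; 1 leaf entered; closest P16.

== RESULT ==
7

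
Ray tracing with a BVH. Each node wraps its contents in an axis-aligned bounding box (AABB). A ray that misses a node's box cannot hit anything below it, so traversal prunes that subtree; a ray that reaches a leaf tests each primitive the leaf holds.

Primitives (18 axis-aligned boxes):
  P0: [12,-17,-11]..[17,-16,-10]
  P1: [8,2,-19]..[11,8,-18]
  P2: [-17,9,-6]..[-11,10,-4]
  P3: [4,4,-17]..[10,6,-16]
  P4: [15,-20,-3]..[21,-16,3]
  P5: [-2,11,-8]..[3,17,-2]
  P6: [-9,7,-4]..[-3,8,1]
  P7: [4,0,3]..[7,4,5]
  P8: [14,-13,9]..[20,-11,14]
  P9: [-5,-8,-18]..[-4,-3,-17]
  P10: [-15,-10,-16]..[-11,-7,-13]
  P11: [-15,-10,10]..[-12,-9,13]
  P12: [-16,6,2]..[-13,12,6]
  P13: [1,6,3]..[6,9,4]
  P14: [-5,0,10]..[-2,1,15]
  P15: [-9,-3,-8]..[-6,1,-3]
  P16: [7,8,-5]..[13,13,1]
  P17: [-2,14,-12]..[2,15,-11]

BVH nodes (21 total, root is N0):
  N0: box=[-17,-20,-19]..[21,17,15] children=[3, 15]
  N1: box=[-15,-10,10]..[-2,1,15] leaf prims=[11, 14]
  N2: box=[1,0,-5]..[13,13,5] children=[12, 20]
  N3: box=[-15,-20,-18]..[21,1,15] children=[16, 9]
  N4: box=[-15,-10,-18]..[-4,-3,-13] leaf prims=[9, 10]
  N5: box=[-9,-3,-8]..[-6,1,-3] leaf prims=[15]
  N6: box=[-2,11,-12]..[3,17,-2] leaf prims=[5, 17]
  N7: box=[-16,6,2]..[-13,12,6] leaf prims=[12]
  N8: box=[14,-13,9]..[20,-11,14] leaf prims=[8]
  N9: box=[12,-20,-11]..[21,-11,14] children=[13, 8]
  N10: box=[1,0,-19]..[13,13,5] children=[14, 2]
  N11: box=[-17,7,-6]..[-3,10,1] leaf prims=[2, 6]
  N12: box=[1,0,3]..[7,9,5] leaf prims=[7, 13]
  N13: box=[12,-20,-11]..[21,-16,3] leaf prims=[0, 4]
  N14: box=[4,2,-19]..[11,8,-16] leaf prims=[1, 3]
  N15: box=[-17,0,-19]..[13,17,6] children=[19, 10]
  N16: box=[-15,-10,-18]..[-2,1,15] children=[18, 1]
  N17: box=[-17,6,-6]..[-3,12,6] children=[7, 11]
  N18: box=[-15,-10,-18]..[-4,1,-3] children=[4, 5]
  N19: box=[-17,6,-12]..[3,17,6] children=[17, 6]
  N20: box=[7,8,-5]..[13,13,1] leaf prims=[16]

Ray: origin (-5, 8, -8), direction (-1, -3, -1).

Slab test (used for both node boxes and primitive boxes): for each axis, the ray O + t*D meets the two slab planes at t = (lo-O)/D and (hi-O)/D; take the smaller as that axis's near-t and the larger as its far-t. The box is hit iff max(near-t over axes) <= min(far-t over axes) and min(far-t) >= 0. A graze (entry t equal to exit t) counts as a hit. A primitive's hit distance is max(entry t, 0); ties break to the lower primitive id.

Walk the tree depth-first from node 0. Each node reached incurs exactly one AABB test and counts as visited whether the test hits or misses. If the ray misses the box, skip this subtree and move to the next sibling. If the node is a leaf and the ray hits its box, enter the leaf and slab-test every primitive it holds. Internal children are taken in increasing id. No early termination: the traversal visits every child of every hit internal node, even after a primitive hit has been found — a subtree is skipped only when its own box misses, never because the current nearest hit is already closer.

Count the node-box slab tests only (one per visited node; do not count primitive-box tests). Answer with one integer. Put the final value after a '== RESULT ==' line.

Traverse from the root:
N0 x:[-26,12] y:[-3,28/3] z:[-23,11] -> hit [-3,28/3], descend [3, 15]
  N3 x:[-26,10] y:[7/3,28/3] z:[-23,10] -> hit [7/3,28/3], descend [9, 16]
    N9 x:[-26,-17] y:[19/3,28/3] z:[-22,3] -> miss, prune
    N16 x:[-3,10] y:[7/3,6] z:[-23,10] -> hit [7/3,6], descend [1, 18]
      N1 x:[-3,10] y:[7/3,6] z:[-23,-18] -> miss, prune
      N18 x:[-1,10] y:[7/3,6] z:[-5,10] -> hit [7/3,6], descend [4, 5]
        N4 x:[-1,10] y:[11/3,6] z:[5,10] -> hit [5,6] leaf, test {P9(miss), P10@t=6}
        N5 x:[1,4] y:[7/3,11/3] z:[-5,0] -> miss, prune
  N15 x:[-18,12] y:[-3,8/3] z:[-14,11] -> hit [-3,8/3], descend [10, 19]
    N10 x:[-18,-6] y:[-5/3,8/3] z:[-13,11] -> miss, prune
    N19 x:[-8,12] y:[-3,2/3] z:[-14,4] -> hit [-3,2/3], descend [6, 17]
      N6 x:[-8,-3] y:[-3,-1] z:[-6,4] -> miss, prune
      N17 x:[-2,12] y:[-4/3,2/3] z:[-14,-2] -> miss, prune

13 AABB tests over nodes [0, 3, 9, 16, 1, 18, 4, 5, 15, 10, 19, 6, 17]; 1 leaf entered; closest P10.

== RESULT ==
13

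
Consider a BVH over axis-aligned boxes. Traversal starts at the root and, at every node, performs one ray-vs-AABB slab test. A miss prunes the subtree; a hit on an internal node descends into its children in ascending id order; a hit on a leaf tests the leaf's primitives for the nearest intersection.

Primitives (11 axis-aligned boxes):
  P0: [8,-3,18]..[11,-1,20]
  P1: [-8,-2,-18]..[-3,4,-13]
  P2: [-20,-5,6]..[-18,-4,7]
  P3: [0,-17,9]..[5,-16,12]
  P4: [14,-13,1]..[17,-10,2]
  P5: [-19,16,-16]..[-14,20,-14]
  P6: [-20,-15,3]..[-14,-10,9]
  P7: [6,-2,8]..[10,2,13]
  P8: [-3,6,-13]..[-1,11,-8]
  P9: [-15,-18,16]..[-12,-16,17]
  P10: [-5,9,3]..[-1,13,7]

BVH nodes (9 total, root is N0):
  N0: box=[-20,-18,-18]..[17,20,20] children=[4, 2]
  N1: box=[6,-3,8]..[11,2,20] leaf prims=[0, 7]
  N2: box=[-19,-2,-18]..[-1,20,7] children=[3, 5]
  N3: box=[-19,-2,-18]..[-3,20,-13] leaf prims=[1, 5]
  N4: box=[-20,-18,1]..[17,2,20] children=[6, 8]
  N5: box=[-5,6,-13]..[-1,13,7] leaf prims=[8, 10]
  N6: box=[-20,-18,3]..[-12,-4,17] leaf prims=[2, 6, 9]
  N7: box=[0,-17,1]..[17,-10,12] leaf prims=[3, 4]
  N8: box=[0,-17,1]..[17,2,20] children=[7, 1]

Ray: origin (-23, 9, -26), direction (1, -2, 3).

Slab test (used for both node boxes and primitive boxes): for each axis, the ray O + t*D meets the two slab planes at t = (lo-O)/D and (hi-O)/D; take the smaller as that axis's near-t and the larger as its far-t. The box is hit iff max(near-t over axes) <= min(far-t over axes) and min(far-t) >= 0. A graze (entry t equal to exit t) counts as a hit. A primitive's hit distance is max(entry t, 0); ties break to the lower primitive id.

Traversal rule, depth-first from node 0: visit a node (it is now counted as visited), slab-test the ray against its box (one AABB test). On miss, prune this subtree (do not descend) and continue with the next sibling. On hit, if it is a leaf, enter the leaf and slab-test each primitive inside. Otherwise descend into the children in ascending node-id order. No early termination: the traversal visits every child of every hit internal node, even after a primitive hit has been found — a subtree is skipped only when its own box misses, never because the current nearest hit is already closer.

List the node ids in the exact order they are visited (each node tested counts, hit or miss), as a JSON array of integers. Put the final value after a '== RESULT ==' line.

Walk:
N0 x:[3,40] y:[-11/2,27/2] z:[8/3,46/3] -> hit [3,27/2], descend [2, 4]
  N2 x:[4,22] y:[-11/2,11/2] z:[8/3,11] -> hit [4,11/2], descend [3, 5]
    N3 x:[4,20] y:[-11/2,11/2] z:[8/3,13/3] -> hit [4,13/3] leaf, test {P1(miss), P5(miss)}
    N5 x:[18,22] y:[-2,3/2] z:[13/3,11] -> miss, prune
  N4 x:[3,40] y:[7/2,27/2] z:[9,46/3] -> hit [9,27/2], descend [6, 8]
    N6 x:[3,11] y:[13/2,27/2] z:[29/3,43/3] -> hit [29/3,11] leaf, test {P2(miss), P6(miss), P9(miss)}
    N8 x:[23,40] y:[7/2,13] z:[9,46/3] -> miss, prune

order=[0, 2, 3, 5, 4, 6, 8]  |boxes|=7  |leaves|=2  hit=miss

== RESULT ==
[0, 2, 3, 5, 4, 6, 8]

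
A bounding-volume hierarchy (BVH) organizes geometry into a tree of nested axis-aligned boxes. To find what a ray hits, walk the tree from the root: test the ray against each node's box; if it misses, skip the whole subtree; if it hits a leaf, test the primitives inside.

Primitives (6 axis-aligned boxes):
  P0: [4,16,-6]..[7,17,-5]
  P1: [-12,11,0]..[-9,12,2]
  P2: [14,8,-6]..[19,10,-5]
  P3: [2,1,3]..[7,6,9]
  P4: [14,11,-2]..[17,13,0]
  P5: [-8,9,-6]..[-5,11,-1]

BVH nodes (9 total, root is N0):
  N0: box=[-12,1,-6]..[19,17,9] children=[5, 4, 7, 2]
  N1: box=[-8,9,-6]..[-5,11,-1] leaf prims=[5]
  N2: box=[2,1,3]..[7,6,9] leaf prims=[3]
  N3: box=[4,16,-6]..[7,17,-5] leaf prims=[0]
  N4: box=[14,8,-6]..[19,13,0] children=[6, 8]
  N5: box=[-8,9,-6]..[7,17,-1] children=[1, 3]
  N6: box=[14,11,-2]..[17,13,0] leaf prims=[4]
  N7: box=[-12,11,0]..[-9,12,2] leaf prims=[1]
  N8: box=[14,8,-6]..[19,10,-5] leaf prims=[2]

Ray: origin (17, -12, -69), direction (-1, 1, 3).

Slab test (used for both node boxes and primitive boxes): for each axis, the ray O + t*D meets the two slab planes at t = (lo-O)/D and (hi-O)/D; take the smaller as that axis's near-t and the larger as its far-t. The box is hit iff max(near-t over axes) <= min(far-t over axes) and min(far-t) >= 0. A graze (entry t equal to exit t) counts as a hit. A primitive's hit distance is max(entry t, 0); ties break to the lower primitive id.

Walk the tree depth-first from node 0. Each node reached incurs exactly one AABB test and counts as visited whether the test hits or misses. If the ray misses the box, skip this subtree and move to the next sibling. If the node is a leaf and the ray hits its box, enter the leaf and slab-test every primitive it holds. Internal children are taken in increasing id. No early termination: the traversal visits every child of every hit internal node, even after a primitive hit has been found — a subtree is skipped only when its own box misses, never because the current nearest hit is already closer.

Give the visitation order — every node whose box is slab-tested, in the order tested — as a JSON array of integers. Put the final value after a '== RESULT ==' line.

Traverse from the root:
N0 x:[-2,29] y:[13,29] z:[21,26] -> hit [21,26], descend [2, 4, 5, 7]
  N2 x:[10,15] y:[13,18] z:[24,26] -> miss, prune
  N4 x:[-2,3] y:[20,25] z:[21,23] -> miss, prune
  N5 x:[10,25] y:[21,29] z:[21,68/3] -> hit [21,68/3], descend [1, 3]
    N1 x:[22,25] y:[21,23] z:[21,68/3] -> hit [22,68/3] leaf, test {P5@t=22}
    N3 x:[10,13] y:[28,29] z:[21,64/3] -> miss, prune
  N7 x:[26,29] y:[23,24] z:[23,71/3] -> miss, prune

7 AABB tests over nodes [0, 2, 4, 5, 1, 3, 7]; 1 leaf entered; closest P5.

== RESULT ==
[0, 2, 4, 5, 1, 3, 7]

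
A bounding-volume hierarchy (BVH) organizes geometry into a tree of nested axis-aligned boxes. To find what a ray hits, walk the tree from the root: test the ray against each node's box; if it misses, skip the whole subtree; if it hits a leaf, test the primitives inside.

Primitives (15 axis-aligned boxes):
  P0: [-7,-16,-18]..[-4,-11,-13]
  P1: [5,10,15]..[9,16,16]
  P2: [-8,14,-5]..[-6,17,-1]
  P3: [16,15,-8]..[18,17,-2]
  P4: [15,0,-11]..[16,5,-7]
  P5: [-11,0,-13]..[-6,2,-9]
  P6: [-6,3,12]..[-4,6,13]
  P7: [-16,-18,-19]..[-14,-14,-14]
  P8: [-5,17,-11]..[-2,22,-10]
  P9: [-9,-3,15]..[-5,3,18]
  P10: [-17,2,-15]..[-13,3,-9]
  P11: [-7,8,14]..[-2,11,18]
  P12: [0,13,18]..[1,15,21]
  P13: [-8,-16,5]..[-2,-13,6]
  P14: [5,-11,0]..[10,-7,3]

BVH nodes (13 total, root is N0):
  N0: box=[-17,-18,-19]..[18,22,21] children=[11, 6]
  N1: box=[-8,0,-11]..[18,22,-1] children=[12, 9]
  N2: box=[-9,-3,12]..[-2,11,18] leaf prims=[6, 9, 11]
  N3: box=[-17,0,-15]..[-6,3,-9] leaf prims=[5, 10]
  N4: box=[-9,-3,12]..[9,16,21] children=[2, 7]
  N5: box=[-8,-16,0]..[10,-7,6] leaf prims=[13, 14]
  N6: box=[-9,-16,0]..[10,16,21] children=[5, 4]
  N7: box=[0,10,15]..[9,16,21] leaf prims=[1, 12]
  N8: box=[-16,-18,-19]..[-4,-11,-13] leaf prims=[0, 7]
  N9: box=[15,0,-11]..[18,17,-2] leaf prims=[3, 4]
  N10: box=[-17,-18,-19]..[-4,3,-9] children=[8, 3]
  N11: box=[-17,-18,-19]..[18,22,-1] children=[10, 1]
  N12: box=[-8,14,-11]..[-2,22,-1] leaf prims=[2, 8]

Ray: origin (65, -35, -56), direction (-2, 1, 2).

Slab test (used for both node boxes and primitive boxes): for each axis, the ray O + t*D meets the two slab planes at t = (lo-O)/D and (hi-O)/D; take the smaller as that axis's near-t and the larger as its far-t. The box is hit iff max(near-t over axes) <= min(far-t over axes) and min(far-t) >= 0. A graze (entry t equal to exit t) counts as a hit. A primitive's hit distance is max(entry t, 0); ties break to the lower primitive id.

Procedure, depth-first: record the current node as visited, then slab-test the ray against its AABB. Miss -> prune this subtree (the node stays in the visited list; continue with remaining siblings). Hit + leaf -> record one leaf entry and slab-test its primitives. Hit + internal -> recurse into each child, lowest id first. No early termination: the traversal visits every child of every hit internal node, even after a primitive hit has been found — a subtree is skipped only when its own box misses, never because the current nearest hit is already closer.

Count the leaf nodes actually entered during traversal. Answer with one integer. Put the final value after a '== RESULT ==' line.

Trace the traversal:
N0 x:[47/2,41] y:[17,57] z:[37/2,77/2] -> hit [47/2,77/2], descend [6, 11]
  N6 x:[55/2,37] y:[19,51] z:[28,77/2] -> hit [28,37], descend [4, 5]
    N4 x:[28,37] y:[32,51] z:[34,77/2] -> hit [34,37], descend [2, 7]
      N2 x:[67/2,37] y:[32,46] z:[34,37] -> hit [34,37] leaf, test {P6(miss), P9@t=71/2, P11(miss)}
      N7 x:[28,65/2] y:[45,51] z:[71/2,77/2] -> miss, prune
    N5 x:[55/2,73/2] y:[19,28] z:[28,31] -> hit [28,28] leaf, test {P13(miss), P14@t=28}
  N11 x:[47/2,41] y:[17,57] z:[37/2,55/2] -> hit [47/2,55/2], descend [1, 10]
    N1 x:[47/2,73/2] y:[35,57] z:[45/2,55/2] -> miss, prune
    N10 x:[69/2,41] y:[17,38] z:[37/2,47/2] -> miss, prune

Visited [0, 6, 4, 2, 7, 5, 11, 1, 10]. Tests: 9 box, 2 leaf. Nearest: P14.

== RESULT ==
2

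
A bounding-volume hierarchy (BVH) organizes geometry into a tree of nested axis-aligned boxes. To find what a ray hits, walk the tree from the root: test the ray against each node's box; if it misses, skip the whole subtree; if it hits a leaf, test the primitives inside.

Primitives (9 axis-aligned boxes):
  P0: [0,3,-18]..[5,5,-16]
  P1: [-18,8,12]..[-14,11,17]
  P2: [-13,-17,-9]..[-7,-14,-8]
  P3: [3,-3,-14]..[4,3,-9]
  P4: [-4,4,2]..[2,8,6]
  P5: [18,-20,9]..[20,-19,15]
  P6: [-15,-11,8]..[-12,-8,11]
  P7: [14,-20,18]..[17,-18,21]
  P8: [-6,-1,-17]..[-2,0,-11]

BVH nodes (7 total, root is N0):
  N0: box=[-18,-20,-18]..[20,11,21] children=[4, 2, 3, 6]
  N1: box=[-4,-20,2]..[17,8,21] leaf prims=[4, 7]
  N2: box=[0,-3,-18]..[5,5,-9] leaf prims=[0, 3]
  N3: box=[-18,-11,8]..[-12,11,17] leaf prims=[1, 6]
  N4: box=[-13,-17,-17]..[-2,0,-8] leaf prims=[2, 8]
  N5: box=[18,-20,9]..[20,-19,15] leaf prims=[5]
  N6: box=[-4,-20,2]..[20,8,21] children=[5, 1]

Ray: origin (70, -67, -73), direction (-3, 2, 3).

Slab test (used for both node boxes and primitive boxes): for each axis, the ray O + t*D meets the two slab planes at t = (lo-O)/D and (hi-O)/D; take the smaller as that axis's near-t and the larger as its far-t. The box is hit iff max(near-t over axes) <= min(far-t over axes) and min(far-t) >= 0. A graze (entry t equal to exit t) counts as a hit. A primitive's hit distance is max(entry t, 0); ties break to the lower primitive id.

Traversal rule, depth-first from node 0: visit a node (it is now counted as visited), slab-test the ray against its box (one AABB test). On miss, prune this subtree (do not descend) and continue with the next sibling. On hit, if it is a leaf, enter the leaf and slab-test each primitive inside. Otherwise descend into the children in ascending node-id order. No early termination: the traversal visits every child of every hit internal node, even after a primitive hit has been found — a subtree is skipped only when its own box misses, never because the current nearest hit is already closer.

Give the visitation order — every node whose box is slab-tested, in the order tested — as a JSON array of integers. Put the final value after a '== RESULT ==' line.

Trace the traversal:
N0 x:[50/3,88/3] y:[47/2,39] z:[55/3,94/3] -> hit [47/2,88/3], descend [2, 3, 4, 6]
  N2 x:[65/3,70/3] y:[32,36] z:[55/3,64/3] -> miss, prune
  N3 x:[82/3,88/3] y:[28,39] z:[27,30] -> hit [28,88/3] leaf, test {P1(miss), P6@t=28}
  N4 x:[24,83/3] y:[25,67/2] z:[56/3,65/3] -> miss, prune
  N6 x:[50/3,74/3] y:[47/2,75/2] z:[25,94/3] -> miss, prune

Summary -> nodes [0, 2, 3, 4, 6]; box-tests=5; leaf-entries=1; first=P6

== RESULT ==
[0, 2, 3, 4, 6]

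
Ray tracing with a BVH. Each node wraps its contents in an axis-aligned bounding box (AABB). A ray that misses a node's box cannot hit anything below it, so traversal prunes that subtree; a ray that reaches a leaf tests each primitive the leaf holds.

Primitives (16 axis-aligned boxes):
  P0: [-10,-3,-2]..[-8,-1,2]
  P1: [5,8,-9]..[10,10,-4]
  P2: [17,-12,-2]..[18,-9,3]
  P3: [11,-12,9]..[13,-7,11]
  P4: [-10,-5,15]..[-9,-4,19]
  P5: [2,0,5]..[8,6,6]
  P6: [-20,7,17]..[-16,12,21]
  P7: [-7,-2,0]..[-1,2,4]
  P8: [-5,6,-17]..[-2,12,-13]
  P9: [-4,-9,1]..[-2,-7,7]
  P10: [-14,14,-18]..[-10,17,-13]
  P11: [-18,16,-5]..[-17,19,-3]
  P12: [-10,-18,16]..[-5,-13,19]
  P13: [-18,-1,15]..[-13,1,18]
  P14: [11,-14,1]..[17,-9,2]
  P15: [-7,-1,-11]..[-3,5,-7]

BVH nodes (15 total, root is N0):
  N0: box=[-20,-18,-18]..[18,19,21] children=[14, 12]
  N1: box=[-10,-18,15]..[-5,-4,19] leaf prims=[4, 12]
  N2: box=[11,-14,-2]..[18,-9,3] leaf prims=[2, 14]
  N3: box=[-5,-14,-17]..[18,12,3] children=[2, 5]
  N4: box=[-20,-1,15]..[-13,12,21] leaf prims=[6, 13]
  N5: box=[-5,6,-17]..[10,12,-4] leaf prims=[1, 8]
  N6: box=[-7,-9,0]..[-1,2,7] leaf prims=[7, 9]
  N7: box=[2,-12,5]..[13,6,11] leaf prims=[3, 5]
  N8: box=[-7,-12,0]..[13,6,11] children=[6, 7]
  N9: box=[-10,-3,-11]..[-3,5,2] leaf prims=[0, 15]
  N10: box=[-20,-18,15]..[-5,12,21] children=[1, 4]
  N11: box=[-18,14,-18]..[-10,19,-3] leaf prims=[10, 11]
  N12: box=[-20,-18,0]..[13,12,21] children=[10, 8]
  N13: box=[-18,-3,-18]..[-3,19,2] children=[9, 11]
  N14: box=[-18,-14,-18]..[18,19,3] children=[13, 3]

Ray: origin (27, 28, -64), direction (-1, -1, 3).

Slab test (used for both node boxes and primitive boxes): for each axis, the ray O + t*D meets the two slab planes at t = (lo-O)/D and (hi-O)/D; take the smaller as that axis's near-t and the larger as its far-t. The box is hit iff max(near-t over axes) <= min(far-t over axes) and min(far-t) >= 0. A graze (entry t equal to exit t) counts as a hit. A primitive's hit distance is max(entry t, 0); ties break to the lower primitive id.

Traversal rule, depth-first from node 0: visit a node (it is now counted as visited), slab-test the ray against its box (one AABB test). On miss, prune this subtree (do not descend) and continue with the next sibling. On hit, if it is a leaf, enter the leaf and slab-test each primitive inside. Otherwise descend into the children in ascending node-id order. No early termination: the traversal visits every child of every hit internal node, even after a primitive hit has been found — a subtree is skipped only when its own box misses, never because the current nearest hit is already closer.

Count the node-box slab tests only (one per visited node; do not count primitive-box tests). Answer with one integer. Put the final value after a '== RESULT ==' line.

Traverse from the root:
N0 x:[9,47] y:[9,46] z:[46/3,85/3] -> hit [46/3,85/3], descend [12, 14]
  N12 x:[14,47] y:[16,46] z:[64/3,85/3] -> hit [64/3,85/3], descend [8, 10]
    N8 x:[14,34] y:[22,40] z:[64/3,25] -> hit [22,25], descend [6, 7]
      N6 x:[28,34] y:[26,37] z:[64/3,71/3] -> miss, prune
      N7 x:[14,25] y:[22,40] z:[23,25] -> hit [23,25] leaf, test {P3(miss), P5@t=23}
    N10 x:[32,47] y:[16,46] z:[79/3,85/3] -> miss, prune
  N14 x:[9,45] y:[9,42] z:[46/3,67/3] -> hit [46/3,67/3], descend [3, 13]
    N3 x:[9,32] y:[16,42] z:[47/3,67/3] -> hit [16,67/3], descend [2, 5]
      N2 x:[9,16] y:[37,42] z:[62/3,67/3] -> miss, prune
      N5 x:[17,32] y:[16,22] z:[47/3,20] -> hit [17,20] leaf, test {P1@t=55/3, P8(miss)}
    N13 x:[30,45] y:[9,31] z:[46/3,22] -> miss, prune

11 AABB tests over nodes [0, 12, 8, 6, 7, 10, 14, 3, 2, 5, 13]; 2 leaves entered; closest P1.

== RESULT ==
11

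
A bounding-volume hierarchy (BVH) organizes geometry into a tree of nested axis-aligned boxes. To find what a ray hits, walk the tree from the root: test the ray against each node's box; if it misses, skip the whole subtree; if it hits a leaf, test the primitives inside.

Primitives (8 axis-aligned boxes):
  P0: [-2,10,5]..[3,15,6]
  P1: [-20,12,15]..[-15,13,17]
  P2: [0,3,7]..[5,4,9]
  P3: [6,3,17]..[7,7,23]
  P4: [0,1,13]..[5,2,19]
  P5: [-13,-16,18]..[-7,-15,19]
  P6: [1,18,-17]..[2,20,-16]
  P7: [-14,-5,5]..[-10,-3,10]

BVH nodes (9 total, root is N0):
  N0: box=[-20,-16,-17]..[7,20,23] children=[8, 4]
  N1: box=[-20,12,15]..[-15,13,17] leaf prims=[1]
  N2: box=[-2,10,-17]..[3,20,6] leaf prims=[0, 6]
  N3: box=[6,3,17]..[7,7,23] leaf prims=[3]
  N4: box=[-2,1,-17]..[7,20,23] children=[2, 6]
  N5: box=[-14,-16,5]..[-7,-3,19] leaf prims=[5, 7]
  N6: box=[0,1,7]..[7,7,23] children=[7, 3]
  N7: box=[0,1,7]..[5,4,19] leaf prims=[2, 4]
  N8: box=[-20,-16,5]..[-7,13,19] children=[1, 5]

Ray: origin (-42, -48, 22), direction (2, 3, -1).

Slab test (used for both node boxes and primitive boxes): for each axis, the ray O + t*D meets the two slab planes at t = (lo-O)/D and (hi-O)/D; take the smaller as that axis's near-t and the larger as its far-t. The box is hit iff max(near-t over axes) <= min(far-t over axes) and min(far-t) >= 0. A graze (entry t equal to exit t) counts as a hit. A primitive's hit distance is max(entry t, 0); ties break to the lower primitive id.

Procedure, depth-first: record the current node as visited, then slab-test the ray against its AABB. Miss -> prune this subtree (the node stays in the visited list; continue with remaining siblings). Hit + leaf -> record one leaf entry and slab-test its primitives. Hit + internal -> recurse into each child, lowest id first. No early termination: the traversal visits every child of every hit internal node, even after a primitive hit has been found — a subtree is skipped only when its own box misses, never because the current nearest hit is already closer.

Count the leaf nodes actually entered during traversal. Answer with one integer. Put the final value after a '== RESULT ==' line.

Walk:
N0 x:[11,49/2] y:[32/3,68/3] z:[-1,39] -> hit [11,68/3], descend [4, 8]
  N4 x:[20,49/2] y:[49/3,68/3] z:[-1,39] -> hit [20,68/3], descend [2, 6]
    N2 x:[20,45/2] y:[58/3,68/3] z:[16,39] -> hit [20,45/2] leaf, test {P0(miss), P6(miss)}
    N6 x:[21,49/2] y:[49/3,55/3] z:[-1,15] -> miss, prune
  N8 x:[11,35/2] y:[32/3,61/3] z:[3,17] -> hit [11,17], descend [1, 5]
    N1 x:[11,27/2] y:[20,61/3] z:[5,7] -> miss, prune
    N5 x:[14,35/2] y:[32/3,15] z:[3,17] -> hit [14,15] leaf, test {P5(miss), P7@t=43/3}

7 AABB tests over nodes [0, 4, 2, 6, 8, 1, 5]; 2 leaves entered; closest P7.

== RESULT ==
2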